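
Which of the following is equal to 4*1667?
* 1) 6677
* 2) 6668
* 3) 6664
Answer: 2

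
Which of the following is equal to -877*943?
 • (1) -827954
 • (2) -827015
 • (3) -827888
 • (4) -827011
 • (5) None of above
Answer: 4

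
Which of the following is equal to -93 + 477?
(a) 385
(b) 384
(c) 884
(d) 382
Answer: b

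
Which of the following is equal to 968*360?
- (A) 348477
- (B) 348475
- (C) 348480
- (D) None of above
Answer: C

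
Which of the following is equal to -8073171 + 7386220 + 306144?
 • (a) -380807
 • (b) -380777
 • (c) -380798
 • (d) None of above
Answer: a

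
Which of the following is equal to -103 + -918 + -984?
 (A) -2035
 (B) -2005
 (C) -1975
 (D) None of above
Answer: B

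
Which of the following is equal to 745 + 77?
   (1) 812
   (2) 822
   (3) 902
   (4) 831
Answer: 2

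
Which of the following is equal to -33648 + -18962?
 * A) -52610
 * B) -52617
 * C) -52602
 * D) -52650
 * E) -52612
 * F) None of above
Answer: A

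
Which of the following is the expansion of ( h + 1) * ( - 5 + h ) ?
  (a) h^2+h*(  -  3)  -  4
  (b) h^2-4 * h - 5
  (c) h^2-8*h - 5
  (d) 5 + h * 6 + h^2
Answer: b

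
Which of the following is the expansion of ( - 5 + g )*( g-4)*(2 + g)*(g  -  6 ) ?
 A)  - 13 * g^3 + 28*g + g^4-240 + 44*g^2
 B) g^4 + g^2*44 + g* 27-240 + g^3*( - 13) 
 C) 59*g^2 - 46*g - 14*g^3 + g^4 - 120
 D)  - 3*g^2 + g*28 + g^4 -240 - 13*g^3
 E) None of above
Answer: A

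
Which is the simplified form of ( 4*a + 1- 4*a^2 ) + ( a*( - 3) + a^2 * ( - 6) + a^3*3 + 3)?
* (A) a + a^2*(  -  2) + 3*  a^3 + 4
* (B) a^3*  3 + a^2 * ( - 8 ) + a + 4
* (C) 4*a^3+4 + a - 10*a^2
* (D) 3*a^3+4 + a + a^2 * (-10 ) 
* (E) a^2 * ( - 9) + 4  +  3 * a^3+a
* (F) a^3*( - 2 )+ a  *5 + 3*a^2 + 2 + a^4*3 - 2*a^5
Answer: D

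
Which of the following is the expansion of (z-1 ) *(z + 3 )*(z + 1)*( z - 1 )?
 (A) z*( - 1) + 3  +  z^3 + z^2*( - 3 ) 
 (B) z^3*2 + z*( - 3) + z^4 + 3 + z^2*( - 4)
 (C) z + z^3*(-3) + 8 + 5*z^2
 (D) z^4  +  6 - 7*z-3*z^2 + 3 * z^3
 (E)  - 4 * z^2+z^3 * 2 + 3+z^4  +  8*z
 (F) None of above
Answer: F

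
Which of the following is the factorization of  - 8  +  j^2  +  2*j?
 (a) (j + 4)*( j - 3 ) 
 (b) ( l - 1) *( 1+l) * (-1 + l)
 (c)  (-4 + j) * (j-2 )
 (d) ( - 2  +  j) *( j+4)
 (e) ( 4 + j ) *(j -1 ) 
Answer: d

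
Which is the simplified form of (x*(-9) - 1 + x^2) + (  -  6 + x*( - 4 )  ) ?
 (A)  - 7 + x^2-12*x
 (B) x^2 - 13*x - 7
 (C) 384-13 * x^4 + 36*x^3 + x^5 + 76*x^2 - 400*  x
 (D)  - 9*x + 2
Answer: B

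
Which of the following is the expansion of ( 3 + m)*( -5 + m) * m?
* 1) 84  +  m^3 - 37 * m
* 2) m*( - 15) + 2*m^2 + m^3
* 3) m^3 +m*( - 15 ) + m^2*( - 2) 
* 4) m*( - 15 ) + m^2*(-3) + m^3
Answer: 3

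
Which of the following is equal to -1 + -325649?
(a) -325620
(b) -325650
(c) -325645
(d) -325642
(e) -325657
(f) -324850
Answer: b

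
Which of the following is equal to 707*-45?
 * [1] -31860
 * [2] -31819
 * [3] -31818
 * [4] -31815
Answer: 4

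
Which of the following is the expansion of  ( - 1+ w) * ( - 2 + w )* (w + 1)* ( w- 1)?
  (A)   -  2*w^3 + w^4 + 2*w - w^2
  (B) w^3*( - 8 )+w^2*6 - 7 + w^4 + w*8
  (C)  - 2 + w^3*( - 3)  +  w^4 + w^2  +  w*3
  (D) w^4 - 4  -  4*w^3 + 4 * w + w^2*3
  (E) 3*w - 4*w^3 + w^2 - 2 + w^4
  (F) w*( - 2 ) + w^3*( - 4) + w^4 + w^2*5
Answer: C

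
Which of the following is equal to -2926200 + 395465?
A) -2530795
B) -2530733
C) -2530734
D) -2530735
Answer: D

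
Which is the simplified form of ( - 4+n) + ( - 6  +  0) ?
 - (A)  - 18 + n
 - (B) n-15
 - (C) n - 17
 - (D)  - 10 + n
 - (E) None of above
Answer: D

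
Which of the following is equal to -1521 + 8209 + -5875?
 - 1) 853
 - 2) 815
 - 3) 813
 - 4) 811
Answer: 3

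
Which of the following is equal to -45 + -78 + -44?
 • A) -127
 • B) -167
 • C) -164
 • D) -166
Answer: B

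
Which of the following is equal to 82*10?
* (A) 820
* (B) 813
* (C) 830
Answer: A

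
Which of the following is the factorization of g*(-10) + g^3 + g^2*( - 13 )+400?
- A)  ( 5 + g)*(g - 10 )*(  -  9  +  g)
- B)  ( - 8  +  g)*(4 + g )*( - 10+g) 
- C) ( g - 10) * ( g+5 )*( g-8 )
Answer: C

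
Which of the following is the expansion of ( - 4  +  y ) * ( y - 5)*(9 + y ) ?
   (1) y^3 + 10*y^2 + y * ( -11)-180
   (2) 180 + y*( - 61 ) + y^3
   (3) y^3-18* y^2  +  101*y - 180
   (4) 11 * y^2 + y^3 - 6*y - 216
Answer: 2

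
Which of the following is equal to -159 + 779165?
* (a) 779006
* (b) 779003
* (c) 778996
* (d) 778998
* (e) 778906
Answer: a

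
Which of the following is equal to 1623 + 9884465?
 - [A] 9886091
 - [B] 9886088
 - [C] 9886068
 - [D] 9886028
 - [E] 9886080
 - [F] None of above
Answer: B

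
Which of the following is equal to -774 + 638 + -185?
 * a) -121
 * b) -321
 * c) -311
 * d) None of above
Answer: b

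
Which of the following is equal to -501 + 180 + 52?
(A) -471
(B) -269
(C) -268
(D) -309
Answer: B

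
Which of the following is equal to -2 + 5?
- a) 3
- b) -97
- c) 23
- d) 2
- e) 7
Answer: a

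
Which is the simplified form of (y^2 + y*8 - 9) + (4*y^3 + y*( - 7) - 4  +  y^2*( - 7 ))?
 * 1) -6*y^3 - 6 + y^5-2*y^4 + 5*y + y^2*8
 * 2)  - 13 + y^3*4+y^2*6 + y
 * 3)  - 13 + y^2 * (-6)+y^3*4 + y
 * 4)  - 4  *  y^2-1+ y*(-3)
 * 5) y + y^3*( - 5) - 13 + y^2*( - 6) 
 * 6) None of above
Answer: 3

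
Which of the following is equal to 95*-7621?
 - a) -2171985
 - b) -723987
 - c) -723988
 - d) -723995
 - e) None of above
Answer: d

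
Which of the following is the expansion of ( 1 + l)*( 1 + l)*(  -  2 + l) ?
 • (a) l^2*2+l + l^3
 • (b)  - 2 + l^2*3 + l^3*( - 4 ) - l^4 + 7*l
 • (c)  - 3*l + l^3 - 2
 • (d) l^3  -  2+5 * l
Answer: c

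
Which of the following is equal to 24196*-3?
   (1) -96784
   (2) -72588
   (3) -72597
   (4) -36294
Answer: 2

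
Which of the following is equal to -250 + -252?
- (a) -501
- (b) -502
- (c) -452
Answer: b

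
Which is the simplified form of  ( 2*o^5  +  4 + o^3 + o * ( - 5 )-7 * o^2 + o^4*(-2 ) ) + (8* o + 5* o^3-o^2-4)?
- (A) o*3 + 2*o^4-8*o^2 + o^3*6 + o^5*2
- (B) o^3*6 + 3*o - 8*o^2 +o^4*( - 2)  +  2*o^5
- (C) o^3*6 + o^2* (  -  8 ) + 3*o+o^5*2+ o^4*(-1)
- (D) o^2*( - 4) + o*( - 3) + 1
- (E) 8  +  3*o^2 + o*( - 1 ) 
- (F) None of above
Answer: B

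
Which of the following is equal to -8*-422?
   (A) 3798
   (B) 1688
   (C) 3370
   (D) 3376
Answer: D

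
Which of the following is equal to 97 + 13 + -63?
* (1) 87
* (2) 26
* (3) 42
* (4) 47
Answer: 4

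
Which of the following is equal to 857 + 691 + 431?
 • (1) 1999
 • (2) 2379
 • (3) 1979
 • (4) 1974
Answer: 3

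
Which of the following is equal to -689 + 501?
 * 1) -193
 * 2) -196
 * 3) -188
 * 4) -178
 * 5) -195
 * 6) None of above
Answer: 3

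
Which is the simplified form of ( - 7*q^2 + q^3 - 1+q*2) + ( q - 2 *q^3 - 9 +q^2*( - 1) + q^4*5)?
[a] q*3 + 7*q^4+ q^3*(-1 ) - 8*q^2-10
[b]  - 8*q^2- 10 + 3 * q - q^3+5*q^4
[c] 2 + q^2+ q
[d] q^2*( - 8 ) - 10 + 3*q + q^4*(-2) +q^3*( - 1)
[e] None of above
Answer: b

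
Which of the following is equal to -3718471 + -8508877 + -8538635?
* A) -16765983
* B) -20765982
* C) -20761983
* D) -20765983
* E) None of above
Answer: D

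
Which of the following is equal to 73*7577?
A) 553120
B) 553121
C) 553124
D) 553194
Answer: B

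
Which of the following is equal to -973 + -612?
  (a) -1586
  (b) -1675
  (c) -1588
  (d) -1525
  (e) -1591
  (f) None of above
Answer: f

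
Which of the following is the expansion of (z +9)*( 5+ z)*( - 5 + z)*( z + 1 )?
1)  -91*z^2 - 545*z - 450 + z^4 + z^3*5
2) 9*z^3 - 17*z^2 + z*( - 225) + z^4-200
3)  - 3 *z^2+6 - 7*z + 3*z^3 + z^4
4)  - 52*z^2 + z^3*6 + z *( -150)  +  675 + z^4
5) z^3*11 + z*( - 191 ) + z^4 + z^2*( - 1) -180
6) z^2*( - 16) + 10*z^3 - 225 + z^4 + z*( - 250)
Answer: 6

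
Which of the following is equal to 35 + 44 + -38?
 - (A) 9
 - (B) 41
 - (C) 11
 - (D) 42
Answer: B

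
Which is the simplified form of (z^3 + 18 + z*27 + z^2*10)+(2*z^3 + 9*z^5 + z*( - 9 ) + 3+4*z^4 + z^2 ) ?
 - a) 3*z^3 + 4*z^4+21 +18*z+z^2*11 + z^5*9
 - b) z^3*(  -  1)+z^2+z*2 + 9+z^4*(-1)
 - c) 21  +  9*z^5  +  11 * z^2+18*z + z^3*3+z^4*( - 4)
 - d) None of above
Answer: a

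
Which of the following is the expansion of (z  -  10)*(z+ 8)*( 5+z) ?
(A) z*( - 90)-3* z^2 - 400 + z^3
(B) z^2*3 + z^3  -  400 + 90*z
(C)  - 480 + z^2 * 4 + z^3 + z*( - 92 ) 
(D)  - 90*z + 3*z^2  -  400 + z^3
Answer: D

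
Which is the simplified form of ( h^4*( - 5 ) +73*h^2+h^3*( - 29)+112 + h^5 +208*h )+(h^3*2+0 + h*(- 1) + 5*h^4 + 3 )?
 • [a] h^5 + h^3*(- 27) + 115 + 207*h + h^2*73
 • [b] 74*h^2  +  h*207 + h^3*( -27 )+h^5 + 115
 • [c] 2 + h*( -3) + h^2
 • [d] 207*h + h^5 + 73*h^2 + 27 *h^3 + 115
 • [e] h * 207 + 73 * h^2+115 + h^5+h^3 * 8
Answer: a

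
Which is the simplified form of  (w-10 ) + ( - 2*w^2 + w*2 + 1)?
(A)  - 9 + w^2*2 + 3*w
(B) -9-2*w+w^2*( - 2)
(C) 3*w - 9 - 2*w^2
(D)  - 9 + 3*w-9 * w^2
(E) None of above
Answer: C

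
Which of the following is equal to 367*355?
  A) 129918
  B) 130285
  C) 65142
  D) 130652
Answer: B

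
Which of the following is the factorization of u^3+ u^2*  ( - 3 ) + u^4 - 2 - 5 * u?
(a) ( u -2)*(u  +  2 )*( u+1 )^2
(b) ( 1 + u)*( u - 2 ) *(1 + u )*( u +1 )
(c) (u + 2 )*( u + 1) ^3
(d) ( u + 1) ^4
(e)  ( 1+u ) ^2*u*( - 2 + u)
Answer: b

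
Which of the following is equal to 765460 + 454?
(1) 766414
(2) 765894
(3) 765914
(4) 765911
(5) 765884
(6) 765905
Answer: 3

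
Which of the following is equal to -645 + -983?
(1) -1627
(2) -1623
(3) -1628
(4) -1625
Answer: 3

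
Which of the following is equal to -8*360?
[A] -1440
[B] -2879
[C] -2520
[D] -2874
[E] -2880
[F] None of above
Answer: E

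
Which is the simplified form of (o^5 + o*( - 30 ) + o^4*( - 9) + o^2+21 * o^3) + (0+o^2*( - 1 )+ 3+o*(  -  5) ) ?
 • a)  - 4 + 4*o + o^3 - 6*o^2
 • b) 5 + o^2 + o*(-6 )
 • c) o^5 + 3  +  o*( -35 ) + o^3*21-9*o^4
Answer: c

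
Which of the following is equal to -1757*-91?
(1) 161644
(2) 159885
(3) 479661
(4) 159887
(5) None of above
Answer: 4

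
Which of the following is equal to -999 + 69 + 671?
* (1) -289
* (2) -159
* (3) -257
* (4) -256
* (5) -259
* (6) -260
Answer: 5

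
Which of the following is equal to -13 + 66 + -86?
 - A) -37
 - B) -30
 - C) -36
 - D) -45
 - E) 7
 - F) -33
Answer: F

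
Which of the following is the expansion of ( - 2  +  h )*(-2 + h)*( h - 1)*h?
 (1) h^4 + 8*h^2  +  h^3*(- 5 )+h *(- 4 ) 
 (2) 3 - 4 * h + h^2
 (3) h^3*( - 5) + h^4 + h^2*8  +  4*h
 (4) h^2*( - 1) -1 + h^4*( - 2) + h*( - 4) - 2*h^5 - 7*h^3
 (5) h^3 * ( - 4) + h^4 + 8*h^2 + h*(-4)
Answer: 1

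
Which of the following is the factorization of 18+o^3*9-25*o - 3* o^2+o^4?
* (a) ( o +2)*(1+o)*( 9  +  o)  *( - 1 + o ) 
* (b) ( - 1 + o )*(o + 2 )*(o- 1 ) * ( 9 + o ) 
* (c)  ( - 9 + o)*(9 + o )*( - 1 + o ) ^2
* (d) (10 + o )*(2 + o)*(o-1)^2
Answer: b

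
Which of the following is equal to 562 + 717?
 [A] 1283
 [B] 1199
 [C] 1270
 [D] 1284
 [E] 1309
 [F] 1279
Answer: F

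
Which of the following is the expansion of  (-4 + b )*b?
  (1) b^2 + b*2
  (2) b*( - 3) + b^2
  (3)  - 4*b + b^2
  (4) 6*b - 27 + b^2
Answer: 3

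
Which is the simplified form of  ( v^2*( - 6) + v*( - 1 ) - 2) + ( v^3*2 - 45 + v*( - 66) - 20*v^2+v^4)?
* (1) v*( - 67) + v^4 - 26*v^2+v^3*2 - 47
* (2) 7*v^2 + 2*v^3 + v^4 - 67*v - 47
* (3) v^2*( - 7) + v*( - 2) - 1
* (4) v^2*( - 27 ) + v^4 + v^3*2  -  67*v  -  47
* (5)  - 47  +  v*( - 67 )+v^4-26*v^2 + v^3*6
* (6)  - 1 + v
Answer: 1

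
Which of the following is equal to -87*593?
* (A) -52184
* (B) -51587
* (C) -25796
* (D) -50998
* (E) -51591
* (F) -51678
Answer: E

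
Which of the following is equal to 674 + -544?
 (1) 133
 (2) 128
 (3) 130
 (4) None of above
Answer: 3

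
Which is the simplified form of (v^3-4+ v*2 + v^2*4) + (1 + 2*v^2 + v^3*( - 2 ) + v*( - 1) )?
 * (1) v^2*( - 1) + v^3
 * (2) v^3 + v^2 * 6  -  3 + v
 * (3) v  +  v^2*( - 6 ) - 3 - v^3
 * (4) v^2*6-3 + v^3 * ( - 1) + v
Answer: 4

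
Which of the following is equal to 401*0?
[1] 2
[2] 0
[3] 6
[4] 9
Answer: 2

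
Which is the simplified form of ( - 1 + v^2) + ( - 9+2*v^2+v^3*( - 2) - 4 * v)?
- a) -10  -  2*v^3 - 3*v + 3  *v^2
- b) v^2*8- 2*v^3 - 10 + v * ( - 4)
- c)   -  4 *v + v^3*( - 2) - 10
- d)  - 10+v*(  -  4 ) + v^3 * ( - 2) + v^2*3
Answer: d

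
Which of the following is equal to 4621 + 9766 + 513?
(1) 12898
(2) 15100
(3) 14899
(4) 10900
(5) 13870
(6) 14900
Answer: 6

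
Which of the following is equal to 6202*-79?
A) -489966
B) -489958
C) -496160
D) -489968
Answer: B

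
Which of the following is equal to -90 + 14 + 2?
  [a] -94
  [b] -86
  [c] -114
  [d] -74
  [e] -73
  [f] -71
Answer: d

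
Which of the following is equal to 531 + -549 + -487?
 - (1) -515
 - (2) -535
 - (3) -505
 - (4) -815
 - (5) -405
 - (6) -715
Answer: 3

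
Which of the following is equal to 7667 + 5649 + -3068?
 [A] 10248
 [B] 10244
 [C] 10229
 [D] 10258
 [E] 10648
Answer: A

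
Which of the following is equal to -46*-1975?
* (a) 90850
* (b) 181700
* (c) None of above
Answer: a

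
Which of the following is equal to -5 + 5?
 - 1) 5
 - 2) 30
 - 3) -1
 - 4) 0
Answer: 4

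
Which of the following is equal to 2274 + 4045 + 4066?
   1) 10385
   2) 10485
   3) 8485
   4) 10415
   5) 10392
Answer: 1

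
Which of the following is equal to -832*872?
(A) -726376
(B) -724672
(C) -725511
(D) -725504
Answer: D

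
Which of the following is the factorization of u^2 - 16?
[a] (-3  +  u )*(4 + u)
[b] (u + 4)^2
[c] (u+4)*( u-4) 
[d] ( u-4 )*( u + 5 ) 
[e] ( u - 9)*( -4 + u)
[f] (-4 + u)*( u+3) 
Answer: c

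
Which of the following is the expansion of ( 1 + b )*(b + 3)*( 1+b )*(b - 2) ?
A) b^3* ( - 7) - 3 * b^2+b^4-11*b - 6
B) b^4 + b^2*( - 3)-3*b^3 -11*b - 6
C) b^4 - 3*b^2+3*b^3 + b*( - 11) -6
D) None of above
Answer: C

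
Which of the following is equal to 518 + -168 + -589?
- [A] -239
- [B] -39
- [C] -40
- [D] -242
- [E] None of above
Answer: A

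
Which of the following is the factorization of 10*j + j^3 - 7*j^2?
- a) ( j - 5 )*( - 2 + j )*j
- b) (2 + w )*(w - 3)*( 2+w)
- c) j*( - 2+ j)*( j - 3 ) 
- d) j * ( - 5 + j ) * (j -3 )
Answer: a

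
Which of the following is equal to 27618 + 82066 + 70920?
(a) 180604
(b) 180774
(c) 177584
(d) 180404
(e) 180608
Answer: a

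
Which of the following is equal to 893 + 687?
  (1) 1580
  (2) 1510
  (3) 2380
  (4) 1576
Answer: 1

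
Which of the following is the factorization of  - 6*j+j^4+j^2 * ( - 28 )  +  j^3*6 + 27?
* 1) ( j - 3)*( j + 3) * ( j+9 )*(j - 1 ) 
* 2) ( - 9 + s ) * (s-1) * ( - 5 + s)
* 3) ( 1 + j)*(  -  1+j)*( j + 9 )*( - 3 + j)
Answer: 3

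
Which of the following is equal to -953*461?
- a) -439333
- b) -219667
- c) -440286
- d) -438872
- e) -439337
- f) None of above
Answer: a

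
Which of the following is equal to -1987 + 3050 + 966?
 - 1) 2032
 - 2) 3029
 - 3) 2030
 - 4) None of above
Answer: 4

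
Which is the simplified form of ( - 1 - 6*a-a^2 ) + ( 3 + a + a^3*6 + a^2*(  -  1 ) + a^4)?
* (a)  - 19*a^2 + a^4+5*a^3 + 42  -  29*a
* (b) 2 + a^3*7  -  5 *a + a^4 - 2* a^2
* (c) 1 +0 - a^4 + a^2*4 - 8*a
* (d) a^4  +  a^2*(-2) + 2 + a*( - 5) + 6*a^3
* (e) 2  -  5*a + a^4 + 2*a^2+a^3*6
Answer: d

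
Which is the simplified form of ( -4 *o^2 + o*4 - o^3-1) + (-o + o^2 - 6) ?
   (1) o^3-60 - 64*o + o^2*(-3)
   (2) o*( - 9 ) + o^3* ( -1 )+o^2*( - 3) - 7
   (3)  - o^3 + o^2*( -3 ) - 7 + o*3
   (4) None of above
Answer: 3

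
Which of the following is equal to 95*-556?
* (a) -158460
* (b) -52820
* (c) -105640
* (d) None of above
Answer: b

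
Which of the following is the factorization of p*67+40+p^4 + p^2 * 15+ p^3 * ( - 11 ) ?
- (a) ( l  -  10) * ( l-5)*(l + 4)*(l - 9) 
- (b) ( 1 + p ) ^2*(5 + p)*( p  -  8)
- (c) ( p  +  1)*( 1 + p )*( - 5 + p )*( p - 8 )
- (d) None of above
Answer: c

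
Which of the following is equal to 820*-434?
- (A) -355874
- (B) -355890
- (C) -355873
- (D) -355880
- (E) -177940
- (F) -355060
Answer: D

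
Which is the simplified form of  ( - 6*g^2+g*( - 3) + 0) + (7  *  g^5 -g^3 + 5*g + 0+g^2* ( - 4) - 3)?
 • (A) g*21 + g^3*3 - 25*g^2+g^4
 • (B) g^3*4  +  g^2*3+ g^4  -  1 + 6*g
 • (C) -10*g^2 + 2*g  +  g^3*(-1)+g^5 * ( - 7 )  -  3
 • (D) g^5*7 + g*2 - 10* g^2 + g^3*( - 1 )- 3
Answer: D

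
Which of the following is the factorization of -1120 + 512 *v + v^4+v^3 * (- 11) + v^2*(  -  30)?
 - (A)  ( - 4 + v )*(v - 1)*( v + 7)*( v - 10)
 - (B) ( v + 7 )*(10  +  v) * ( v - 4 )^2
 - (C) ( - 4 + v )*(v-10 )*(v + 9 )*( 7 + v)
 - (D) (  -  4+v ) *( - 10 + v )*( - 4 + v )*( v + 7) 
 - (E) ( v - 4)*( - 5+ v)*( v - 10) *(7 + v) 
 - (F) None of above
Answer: D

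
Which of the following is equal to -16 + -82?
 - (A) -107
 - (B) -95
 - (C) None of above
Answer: C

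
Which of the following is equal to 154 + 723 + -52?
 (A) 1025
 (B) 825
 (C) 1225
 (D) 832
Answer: B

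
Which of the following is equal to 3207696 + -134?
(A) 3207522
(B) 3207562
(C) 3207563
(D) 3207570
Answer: B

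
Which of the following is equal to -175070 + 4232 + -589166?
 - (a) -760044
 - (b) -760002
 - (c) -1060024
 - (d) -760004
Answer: d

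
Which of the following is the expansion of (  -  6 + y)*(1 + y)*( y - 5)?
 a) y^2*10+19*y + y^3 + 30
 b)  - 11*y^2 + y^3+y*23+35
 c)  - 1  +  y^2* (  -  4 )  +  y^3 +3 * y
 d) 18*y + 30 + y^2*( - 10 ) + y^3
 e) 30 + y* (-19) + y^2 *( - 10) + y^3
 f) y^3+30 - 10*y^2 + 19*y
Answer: f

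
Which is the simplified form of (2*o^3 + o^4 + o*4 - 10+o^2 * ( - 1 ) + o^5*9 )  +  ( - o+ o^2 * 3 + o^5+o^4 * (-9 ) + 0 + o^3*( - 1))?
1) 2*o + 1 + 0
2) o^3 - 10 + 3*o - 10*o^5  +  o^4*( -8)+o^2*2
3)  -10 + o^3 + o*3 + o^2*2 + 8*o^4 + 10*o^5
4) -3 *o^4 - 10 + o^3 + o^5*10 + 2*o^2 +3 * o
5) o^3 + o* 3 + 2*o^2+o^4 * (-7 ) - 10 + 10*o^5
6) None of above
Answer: 6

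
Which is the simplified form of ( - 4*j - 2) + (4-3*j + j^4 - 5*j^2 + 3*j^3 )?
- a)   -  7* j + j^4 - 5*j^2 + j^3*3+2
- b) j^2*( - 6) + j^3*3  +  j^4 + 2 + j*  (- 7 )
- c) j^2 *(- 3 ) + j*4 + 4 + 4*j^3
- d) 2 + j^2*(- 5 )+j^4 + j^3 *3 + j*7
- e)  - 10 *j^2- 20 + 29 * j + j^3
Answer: a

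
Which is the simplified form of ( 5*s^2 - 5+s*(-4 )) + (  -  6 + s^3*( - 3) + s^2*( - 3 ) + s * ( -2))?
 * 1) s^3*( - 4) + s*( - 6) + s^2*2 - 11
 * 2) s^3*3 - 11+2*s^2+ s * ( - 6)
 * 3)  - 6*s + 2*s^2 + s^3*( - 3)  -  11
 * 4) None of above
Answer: 3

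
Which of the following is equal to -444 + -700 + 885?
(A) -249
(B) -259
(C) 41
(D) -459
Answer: B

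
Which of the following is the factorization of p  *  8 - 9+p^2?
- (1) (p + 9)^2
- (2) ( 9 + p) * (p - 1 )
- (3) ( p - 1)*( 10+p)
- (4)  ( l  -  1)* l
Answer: 2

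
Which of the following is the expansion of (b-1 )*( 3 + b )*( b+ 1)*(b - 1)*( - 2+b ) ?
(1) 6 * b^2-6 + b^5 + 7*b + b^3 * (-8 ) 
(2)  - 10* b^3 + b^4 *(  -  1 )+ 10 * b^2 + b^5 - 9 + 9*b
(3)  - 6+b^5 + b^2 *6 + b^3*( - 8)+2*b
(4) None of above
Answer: 1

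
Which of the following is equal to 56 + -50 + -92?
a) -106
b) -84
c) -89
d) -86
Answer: d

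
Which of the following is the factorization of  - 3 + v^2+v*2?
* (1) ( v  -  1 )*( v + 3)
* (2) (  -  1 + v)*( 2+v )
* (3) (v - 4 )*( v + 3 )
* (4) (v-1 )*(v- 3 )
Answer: 1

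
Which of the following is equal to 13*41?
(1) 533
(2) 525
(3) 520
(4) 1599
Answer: 1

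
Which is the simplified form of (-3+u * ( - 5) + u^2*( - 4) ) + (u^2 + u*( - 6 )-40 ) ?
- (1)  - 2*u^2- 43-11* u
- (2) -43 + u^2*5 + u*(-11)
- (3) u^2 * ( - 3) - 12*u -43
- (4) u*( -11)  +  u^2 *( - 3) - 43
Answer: 4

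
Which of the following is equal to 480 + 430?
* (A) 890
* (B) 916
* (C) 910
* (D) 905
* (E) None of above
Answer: C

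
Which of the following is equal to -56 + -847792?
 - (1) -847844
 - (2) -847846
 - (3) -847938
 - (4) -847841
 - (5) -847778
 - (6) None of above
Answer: 6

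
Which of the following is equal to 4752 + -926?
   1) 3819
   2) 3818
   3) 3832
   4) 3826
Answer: 4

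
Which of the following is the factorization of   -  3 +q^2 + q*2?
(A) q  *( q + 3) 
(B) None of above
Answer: B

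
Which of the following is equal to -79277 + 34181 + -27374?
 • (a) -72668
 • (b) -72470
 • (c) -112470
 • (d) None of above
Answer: b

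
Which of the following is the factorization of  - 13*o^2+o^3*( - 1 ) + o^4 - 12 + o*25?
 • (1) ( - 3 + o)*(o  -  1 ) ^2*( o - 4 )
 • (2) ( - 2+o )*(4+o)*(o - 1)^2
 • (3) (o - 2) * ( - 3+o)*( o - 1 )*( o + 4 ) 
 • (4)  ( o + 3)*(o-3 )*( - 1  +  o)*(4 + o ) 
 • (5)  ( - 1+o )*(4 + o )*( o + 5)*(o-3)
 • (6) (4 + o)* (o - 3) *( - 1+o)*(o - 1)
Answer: 6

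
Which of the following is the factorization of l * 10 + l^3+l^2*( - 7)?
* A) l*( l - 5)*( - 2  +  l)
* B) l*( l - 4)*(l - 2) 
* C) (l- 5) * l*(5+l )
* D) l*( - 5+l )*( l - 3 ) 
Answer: A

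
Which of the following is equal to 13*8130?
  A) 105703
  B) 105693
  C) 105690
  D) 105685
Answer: C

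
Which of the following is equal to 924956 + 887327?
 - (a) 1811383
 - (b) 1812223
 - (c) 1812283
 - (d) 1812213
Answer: c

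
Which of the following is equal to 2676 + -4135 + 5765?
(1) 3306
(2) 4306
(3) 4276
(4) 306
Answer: 2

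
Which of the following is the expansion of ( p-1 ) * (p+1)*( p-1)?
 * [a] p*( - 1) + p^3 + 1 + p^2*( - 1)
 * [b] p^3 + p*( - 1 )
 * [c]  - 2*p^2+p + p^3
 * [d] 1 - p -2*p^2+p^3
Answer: a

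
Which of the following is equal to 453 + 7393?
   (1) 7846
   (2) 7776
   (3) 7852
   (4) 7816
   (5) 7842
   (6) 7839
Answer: 1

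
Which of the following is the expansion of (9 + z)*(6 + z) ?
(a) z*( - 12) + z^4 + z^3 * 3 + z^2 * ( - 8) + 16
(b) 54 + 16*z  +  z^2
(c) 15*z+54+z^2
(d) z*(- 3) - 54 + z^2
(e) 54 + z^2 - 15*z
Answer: c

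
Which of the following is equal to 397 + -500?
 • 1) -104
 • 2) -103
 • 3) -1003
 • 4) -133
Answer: 2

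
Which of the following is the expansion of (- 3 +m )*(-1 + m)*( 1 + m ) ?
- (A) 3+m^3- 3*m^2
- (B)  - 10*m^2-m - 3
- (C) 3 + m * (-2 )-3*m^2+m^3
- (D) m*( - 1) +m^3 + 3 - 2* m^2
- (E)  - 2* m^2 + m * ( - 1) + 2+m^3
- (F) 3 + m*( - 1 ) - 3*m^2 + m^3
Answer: F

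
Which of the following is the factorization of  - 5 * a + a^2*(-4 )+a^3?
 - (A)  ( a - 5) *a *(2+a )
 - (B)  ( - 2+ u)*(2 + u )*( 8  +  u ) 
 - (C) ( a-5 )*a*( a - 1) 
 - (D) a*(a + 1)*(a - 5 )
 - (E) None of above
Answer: D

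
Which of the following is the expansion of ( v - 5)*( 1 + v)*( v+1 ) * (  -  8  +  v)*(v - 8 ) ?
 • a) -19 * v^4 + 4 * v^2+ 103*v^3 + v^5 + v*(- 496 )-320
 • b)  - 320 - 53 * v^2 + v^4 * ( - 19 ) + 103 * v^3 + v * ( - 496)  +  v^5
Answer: b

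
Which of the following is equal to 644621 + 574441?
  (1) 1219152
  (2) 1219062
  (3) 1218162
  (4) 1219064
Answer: 2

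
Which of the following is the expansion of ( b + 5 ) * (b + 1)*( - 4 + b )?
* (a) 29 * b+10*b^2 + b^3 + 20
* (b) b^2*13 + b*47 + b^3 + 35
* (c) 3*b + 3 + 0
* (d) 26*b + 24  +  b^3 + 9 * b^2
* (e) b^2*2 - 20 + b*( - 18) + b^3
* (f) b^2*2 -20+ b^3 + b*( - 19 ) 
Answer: f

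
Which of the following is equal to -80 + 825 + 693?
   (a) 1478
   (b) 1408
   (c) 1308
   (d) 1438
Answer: d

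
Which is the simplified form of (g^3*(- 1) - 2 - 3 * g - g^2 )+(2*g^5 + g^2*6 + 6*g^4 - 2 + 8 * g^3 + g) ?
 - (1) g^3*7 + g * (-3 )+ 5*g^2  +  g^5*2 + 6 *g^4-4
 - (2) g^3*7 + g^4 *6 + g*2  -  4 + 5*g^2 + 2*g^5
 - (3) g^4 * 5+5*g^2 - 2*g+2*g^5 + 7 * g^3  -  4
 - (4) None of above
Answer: 4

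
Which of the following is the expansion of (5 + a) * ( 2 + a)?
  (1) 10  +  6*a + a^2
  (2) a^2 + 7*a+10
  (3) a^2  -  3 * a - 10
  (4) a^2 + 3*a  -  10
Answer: 2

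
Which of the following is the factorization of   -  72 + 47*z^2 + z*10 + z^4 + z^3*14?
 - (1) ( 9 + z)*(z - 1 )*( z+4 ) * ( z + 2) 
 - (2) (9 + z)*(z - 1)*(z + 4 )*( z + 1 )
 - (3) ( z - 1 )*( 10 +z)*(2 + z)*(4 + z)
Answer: 1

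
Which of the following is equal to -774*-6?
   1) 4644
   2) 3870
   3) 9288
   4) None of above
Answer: 1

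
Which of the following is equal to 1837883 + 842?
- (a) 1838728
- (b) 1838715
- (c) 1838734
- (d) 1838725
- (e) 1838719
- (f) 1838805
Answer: d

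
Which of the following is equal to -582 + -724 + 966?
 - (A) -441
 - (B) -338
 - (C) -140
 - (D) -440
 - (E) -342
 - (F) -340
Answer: F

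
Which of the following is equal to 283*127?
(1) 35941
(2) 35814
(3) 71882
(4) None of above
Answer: 1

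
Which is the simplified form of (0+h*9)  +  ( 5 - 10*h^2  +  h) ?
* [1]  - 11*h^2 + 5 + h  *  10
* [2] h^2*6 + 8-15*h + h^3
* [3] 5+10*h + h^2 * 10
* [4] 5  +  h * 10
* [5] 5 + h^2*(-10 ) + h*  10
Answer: 5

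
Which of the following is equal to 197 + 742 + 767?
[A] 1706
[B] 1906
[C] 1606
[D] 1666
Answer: A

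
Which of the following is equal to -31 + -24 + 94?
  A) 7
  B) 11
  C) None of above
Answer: C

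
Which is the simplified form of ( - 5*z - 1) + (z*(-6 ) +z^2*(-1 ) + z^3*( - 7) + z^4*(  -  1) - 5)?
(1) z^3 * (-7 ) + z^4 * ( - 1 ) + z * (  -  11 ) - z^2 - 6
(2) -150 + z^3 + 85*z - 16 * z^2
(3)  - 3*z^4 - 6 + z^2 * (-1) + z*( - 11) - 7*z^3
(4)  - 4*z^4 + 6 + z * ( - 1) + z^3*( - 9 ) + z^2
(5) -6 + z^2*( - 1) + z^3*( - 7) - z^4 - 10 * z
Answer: 1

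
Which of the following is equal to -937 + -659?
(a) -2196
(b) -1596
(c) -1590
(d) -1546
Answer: b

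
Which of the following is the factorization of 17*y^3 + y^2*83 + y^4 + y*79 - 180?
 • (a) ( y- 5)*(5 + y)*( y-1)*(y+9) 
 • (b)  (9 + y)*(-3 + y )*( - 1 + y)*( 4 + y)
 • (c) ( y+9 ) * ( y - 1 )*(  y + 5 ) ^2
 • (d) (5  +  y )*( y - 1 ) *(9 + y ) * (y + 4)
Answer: d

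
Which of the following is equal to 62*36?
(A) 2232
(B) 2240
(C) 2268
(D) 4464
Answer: A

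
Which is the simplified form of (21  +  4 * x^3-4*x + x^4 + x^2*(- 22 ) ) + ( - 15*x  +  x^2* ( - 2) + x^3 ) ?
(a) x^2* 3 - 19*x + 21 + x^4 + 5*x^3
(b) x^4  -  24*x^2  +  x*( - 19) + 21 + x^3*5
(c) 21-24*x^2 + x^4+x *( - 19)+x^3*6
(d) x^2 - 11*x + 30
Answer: b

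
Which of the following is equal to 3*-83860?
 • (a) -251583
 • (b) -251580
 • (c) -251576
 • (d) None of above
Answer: b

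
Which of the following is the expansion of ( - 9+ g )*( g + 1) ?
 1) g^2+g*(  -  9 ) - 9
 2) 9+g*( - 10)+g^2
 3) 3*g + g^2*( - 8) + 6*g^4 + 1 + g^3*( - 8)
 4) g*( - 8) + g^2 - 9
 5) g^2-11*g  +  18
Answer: 4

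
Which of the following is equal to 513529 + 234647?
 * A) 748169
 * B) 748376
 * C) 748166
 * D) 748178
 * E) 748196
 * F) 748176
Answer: F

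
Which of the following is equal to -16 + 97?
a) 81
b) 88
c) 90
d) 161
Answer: a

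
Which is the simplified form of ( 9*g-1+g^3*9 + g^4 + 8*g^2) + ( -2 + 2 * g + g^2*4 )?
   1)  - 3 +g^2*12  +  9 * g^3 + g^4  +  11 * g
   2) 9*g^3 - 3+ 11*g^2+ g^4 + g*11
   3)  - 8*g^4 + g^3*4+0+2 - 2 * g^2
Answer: 1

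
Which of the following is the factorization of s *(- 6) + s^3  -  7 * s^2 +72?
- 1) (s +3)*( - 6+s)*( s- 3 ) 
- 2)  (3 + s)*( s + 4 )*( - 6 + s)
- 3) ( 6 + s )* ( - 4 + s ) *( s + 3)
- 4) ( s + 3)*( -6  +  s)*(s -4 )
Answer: 4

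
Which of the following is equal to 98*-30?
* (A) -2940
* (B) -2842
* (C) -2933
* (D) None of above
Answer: A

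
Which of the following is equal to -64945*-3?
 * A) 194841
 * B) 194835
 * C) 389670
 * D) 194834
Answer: B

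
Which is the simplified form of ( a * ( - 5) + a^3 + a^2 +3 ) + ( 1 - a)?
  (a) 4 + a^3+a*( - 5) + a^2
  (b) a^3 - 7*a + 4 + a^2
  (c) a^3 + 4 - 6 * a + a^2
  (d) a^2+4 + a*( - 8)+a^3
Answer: c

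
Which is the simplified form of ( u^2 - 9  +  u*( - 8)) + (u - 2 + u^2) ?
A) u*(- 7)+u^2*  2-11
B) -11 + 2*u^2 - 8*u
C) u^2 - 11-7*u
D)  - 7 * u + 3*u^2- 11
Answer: A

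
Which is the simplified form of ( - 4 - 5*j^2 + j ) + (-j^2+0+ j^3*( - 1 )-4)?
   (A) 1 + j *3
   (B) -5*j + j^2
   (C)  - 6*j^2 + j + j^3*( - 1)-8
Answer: C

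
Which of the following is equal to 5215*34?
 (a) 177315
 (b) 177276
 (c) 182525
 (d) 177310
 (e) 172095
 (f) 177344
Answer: d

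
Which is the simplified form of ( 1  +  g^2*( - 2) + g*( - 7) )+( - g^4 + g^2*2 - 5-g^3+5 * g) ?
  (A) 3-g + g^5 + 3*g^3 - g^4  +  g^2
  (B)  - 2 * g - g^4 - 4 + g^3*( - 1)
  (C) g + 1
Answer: B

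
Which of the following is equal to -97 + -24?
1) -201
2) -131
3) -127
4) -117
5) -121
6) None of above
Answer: 5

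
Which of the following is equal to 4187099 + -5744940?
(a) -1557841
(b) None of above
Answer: a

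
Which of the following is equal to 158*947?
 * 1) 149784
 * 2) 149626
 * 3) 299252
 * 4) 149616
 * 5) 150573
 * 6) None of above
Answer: 2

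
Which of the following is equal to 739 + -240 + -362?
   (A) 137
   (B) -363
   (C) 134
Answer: A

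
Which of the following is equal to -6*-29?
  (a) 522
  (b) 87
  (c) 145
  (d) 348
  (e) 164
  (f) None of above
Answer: f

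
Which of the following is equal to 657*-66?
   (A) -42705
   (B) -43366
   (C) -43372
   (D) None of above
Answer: D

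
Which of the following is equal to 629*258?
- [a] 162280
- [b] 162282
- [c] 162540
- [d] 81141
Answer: b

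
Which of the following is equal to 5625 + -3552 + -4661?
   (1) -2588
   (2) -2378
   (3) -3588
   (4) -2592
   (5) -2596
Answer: 1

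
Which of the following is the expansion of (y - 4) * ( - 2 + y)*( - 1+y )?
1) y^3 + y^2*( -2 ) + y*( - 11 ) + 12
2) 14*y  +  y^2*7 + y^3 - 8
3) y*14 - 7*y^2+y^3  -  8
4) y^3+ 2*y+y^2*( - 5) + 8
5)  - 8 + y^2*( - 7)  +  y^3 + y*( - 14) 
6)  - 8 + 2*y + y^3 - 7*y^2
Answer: 3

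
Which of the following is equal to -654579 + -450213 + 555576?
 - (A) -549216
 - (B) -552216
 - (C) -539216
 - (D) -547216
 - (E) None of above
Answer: A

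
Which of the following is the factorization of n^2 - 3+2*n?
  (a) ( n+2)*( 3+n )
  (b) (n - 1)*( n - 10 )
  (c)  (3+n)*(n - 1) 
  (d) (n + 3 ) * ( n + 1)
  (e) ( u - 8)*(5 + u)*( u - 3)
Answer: c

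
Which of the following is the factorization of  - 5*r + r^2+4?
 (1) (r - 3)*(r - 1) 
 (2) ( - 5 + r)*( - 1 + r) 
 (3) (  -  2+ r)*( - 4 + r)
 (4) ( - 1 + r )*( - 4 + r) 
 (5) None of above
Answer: 4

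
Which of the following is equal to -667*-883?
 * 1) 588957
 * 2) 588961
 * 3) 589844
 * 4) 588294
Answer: 2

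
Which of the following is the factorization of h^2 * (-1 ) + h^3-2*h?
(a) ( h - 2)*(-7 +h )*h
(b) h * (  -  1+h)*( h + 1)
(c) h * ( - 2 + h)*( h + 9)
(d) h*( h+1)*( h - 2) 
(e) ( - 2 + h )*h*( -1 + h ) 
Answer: d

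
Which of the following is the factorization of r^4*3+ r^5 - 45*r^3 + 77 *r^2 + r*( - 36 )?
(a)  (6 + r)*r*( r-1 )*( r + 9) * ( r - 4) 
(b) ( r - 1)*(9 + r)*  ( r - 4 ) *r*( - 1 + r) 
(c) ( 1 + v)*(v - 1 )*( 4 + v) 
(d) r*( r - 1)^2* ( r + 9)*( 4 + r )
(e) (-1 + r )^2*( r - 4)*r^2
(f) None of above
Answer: b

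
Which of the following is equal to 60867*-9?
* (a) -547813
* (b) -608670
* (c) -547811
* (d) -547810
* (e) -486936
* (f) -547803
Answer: f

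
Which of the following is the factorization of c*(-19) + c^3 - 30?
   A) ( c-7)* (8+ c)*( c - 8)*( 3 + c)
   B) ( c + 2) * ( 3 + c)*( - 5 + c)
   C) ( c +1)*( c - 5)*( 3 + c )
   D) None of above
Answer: B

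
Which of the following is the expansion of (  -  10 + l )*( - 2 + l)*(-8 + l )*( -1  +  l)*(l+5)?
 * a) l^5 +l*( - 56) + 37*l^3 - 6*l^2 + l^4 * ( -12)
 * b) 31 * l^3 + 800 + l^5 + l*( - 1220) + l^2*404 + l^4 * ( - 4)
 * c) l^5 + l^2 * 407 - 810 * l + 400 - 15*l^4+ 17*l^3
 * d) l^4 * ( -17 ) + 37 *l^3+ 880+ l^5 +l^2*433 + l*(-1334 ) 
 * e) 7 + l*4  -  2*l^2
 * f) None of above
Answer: f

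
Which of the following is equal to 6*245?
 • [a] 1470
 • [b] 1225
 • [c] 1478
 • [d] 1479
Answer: a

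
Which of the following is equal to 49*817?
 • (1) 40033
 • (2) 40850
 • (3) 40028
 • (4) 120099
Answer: 1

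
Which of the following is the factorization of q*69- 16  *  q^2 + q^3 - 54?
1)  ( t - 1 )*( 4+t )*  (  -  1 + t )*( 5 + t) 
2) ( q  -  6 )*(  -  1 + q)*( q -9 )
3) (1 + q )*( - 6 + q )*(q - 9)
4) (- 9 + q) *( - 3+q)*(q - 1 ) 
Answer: 2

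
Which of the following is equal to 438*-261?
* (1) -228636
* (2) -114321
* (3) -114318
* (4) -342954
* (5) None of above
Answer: 3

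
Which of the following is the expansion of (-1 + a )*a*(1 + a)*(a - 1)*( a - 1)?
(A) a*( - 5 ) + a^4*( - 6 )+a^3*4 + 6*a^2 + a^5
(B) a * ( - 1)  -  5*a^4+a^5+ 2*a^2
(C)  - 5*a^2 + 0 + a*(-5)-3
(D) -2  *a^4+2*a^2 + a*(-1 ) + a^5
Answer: D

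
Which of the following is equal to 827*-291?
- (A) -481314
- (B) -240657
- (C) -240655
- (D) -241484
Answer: B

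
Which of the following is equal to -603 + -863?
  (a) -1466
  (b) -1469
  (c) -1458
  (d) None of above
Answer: a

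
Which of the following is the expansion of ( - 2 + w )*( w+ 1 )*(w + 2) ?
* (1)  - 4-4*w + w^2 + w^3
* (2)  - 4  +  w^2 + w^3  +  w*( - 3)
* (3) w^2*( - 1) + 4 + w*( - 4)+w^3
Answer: 1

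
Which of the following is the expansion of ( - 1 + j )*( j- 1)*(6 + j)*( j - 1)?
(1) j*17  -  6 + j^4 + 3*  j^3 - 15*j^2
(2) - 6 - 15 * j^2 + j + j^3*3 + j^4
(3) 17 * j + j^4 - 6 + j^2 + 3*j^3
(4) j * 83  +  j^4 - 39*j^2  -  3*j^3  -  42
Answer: 1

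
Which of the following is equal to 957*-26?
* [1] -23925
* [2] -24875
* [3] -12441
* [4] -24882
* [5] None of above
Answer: 4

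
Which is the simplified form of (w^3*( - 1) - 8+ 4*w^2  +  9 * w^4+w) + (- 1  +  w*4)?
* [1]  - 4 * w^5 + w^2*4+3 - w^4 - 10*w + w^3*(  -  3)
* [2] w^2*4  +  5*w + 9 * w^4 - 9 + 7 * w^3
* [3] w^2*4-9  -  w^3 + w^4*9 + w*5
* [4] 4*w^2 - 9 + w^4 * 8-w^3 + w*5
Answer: 3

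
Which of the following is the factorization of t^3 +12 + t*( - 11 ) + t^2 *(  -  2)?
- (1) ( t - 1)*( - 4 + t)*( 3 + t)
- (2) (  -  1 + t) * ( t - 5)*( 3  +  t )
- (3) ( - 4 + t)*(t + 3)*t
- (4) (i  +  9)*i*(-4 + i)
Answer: 1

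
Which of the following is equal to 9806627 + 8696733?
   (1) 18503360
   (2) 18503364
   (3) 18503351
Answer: 1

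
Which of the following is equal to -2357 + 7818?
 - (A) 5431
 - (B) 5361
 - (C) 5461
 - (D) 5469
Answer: C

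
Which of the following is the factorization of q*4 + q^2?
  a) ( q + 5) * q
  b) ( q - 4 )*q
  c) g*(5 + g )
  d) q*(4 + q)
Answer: d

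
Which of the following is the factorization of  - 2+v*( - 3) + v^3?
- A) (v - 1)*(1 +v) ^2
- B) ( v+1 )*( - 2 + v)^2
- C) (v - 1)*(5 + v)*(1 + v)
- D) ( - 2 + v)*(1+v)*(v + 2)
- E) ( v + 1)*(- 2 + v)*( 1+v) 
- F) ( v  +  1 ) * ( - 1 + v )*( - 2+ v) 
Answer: E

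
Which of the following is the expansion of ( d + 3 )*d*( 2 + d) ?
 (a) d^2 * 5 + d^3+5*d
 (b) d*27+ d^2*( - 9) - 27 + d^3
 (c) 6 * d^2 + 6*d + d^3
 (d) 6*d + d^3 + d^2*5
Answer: d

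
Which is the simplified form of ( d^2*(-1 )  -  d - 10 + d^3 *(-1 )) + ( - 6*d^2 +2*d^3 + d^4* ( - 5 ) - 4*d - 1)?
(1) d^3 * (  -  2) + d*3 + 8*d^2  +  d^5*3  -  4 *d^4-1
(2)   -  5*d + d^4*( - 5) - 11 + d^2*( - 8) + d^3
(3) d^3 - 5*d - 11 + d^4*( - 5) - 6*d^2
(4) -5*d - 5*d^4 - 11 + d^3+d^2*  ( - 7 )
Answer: 4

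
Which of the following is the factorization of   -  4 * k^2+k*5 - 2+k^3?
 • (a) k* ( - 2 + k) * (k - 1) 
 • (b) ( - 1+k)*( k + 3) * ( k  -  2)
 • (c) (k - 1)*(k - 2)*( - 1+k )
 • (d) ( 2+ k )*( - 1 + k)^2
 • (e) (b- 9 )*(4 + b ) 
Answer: c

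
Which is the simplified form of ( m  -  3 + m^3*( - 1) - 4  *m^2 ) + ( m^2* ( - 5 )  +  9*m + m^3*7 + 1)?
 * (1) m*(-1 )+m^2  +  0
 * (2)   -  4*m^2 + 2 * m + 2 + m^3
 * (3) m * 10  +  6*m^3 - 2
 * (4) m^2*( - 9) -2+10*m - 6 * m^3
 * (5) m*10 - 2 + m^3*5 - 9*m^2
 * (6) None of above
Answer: 6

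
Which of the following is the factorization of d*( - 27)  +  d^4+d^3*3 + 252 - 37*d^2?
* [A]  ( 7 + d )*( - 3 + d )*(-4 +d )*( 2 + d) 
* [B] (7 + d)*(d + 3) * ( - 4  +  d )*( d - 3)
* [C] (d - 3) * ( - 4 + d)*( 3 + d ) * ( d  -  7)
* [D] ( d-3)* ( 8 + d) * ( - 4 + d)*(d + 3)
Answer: B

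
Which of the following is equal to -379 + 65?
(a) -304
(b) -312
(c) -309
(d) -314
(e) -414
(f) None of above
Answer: d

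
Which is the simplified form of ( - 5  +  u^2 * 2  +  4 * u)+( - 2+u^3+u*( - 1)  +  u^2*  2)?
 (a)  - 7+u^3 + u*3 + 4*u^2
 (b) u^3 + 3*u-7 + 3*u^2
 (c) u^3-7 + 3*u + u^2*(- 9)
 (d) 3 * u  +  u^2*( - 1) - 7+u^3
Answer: a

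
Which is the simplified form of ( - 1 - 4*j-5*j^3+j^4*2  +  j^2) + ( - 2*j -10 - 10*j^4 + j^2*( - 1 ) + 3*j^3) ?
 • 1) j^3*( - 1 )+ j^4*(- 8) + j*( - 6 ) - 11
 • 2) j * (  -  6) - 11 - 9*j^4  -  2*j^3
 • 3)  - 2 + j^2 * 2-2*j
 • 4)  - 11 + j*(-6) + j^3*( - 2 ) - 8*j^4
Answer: 4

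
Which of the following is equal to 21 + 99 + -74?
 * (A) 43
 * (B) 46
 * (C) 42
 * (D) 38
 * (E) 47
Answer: B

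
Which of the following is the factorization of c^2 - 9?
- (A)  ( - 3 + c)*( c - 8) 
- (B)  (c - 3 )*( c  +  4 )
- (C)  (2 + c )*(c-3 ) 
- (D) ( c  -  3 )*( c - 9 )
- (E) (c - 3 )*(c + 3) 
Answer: E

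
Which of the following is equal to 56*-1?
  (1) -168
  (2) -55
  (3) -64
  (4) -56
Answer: 4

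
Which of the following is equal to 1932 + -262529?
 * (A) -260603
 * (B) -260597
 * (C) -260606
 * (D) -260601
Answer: B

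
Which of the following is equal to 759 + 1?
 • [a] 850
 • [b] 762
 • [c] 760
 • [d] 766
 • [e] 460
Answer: c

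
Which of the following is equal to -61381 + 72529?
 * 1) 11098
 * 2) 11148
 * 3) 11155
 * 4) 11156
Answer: 2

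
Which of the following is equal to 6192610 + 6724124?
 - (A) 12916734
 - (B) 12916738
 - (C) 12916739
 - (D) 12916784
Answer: A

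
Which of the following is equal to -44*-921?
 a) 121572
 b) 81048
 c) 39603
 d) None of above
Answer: d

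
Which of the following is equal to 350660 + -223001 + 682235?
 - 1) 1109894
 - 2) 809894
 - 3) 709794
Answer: 2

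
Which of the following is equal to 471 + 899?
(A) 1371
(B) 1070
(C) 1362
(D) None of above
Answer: D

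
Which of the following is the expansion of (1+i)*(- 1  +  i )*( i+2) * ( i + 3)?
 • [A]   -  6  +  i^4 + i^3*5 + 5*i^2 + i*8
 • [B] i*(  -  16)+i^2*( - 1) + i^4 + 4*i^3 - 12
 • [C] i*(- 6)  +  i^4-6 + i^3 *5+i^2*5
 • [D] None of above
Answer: D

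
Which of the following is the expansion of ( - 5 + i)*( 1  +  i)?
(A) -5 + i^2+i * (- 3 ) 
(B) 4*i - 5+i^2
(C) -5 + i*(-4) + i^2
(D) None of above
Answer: C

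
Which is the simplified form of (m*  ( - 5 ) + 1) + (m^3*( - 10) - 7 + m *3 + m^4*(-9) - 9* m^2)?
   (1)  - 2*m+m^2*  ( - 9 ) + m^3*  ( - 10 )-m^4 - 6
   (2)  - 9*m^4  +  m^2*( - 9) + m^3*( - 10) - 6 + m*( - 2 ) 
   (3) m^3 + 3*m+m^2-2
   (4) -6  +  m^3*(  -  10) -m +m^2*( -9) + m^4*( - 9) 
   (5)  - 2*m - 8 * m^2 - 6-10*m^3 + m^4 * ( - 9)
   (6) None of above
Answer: 2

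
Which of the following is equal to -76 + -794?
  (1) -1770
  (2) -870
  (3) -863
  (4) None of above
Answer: 2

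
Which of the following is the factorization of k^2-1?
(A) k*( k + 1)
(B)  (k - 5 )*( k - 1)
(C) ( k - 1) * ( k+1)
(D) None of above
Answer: C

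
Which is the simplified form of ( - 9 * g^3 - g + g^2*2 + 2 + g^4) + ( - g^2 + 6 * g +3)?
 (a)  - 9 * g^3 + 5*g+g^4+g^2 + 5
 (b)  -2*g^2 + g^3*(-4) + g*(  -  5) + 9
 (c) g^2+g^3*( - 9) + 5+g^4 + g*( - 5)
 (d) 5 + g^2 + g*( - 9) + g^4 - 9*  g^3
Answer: a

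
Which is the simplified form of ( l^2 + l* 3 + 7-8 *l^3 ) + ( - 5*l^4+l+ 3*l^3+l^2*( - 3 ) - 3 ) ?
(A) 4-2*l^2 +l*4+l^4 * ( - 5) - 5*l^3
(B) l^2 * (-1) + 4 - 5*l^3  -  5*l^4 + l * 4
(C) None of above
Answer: A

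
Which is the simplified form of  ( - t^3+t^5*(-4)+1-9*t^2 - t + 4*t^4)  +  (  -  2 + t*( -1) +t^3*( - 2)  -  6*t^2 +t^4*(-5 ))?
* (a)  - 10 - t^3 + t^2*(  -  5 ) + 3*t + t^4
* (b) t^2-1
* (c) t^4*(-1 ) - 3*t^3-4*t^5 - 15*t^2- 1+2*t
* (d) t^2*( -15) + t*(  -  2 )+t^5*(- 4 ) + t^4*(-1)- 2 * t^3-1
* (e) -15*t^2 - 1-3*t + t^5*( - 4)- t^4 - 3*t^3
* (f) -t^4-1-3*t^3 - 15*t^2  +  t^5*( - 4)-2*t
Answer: f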